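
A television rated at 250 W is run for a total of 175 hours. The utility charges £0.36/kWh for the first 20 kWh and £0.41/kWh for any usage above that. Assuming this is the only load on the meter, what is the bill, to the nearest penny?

£16.94

Energy = 0.25 kW × 175 h = 43.75 kWh
Tier 1 (0–20 kWh): 20 × £0.36 = £7.2
Above 20 kWh: 23.75 × £0.41 = £9.7375
Bill = £16.94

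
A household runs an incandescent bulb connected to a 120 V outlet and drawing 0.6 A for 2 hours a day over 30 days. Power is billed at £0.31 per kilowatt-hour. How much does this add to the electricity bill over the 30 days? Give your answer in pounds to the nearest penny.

Power = 0.6 A × 120 V = 72 W = 0.072 kW
Runtime = 2 h/day × 30 days = 60 h
Energy = 0.072 kW × 60 h = 4.32 kWh
Cost = 4.32 kWh × £0.31/kWh = £1.34

£1.34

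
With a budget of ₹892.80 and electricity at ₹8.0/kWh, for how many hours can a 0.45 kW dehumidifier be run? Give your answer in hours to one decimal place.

248.0 h

Energy available = ₹892.80 ÷ ₹8.0/kWh = 111.6 kWh
Hours = 111.6 kWh ÷ 0.45 kW = 248.0 h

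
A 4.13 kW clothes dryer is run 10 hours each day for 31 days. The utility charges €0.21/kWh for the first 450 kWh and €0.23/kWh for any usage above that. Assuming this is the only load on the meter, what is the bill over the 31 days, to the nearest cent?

€285.47

Runtime = 10 h/day × 31 days = 310 h
Energy = 4.13 kW × 310 h = 1280.3 kWh
Tier 1 (0–450 kWh): 450 × €0.21 = €94.5
Above 450 kWh: 830.3 × €0.23 = €190.969
Bill = €285.47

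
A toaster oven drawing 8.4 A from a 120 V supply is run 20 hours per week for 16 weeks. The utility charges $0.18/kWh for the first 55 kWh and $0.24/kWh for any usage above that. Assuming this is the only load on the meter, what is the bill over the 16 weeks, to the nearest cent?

$74.11

Power = 8.4 A × 120 V = 1008 W = 1.008 kW
Runtime = 20 h/week × 16 weeks = 320 h
Energy = 1.008 kW × 320 h = 322.56 kWh
Tier 1 (0–55 kWh): 55 × $0.18 = $9.9
Above 55 kWh: 267.56 × $0.24 = $64.2144
Bill = $74.11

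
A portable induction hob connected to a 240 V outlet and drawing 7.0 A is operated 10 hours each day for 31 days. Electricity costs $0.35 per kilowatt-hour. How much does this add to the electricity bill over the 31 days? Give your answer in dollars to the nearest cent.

Power = 7.0 A × 240 V = 1680 W = 1.68 kW
Runtime = 10 h/day × 31 days = 310 h
Energy = 1.68 kW × 310 h = 520.8 kWh
Cost = 520.8 kWh × $0.35/kWh = $182.28

$182.28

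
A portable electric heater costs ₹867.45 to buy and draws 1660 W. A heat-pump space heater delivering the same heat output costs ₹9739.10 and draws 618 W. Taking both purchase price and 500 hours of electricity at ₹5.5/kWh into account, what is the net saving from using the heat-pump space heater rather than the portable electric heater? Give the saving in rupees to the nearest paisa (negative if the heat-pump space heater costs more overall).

-₹6006.15

portable electric heater: ₹867.45 + (1660/1000) kW × 500 h × ₹5.5 = ₹867.45 + ₹4565 = ₹5432.45
heat-pump space heater: ₹9739.10 + (618/1000) kW × 500 h × ₹5.5 = ₹9739.10 + ₹1699.5 = ₹11438.6
Saving = ₹5432.45 − ₹11438.6 = −₹6006.15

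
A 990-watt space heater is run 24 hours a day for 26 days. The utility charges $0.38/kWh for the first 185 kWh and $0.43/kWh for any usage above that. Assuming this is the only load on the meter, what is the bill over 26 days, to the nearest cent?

Runtime = 24 h × 26 = 624 h
Energy = 0.99 kW × 624 h = 617.76 kWh
Tier 1 (0–185 kWh): 185 × $0.38 = $70.3
Above 185 kWh: 432.76 × $0.43 = $186.0868
Bill = $256.39

$256.39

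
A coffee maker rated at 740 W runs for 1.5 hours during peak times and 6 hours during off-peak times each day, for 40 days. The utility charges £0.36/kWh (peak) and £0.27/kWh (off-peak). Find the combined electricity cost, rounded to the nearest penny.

£63.94

Peak energy = 0.74 kW × 1.5 h × 40 = 44.4 kWh
Off-peak energy = 0.74 kW × 6 h × 40 = 177.6 kWh
Cost = 44.4 × £0.36 + 177.6 × £0.27 = £15.984 + £47.952 = £63.94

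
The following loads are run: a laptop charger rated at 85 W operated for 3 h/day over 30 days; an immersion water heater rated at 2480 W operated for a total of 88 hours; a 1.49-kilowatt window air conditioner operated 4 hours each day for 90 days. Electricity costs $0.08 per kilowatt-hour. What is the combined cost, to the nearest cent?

$60.98

laptop charger: Runtime = 3 h/day × 30 days = 90 h
laptop charger: 0.085 kW × 90 h = 7.65 kWh
immersion water heater: 2.48 kW × 88 h = 218.24 kWh
window air conditioner: Runtime = 4 h/day × 90 days = 360 h
window air conditioner: 1.49 kW × 360 h = 536.4 kWh
Total energy = 762.29 kWh
Cost = 762.29 × $0.08 = $60.98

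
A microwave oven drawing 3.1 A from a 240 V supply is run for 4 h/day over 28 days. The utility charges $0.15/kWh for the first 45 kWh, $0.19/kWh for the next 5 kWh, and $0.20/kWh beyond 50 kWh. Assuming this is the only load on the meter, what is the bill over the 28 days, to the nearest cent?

Power = 3.1 A × 240 V = 744 W = 0.744 kW
Runtime = 4 h/day × 28 days = 112 h
Energy = 0.744 kW × 112 h = 83.328 kWh
Tier 1 (0–45 kWh): 45 × $0.15 = $6.75
Tier 2 (45–50 kWh): 5 × $0.19 = $0.95
Above 50 kWh: 33.328 × $0.20 = $6.6656
Bill = $14.37

$14.37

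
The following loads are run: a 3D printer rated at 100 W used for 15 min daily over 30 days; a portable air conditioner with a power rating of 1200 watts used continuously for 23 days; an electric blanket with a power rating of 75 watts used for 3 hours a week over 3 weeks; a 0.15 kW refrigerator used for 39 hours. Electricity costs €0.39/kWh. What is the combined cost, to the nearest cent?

€261.17

3D printer: Runtime = 15 min × 30 = 450 min = 7.5 h
3D printer: 0.1 kW × 7.5 h = 0.75 kWh
portable air conditioner: Runtime = 24 h × 23 = 552 h
portable air conditioner: 1.2 kW × 552 h = 662.4 kWh
electric blanket: Runtime = 3 h/week × 3 weeks = 9 h
electric blanket: 0.075 kW × 9 h = 0.675 kWh
refrigerator: 0.15 kW × 39 h = 5.85 kWh
Total energy = 669.675 kWh
Cost = 669.675 × €0.39 = €261.17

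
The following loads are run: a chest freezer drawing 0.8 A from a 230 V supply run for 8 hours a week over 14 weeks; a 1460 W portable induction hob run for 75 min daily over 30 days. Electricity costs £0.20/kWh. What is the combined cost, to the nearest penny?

chest freezer: Power = 0.8 A × 230 V = 184 W = 0.184 kW
chest freezer: Runtime = 8 h/week × 14 weeks = 112 h
chest freezer: 0.184 kW × 112 h = 20.608 kWh
portable induction hob: Runtime = 75 min × 30 = 2250 min = 37.5 h
portable induction hob: 1.46 kW × 37.5 h = 54.75 kWh
Total energy = 75.358 kWh
Cost = 75.358 × £0.20 = £15.07

£15.07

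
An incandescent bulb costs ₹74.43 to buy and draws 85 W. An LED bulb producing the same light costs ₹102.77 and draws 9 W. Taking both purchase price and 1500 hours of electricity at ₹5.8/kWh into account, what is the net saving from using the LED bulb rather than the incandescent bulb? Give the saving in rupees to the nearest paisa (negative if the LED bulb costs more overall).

₹632.86

incandescent bulb: ₹74.43 + (85/1000) kW × 1500 h × ₹5.8 = ₹74.43 + ₹739.5 = ₹813.93
LED bulb: ₹102.77 + (9/1000) kW × 1500 h × ₹5.8 = ₹102.77 + ₹78.3 = ₹181.07
Saving = ₹813.93 − ₹181.07 = ₹632.86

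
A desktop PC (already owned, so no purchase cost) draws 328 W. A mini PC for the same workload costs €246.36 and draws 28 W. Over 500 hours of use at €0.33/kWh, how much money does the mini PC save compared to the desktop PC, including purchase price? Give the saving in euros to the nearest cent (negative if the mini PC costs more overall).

desktop PC: €0.00 + (328/1000) kW × 500 h × €0.33 = €0.00 + €54.12 = €54.12
mini PC: €246.36 + (28/1000) kW × 500 h × €0.33 = €246.36 + €4.62 = €250.98
Saving = €54.12 − €250.98 = −€196.86

-€196.86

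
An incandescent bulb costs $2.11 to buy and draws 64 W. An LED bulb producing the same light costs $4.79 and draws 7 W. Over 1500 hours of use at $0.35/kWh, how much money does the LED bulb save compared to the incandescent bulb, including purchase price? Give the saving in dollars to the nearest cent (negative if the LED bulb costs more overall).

incandescent bulb: $2.11 + (64/1000) kW × 1500 h × $0.35 = $2.11 + $33.6 = $35.71
LED bulb: $4.79 + (7/1000) kW × 1500 h × $0.35 = $4.79 + $3.675 = $8.465
Saving = $35.71 − $8.465 = $27.245 → $27.25

$27.25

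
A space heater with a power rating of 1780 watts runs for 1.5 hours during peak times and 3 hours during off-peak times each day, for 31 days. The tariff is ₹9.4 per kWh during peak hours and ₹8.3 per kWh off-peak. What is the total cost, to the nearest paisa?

Peak energy = 1.78 kW × 1.5 h × 31 = 82.77 kWh
Off-peak energy = 1.78 kW × 3 h × 31 = 165.54 kWh
Cost = 82.77 × ₹9.4 + 165.54 × ₹8.3 = ₹778.038 + ₹1373.982 = ₹2152.02

₹2152.02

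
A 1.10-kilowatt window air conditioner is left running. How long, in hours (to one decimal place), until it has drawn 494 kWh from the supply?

Hours = 494 kWh ÷ 1.1 kW = 449.1 h

449.1 h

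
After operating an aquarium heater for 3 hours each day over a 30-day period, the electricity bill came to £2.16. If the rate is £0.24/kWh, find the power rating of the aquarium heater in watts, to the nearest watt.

100 W

Energy = £2.16 ÷ £0.24/kWh = 9 kWh
Runtime = 3 h/day × 30 days = 90 h
Power = 9 kWh ÷ 90 h = 0.1 kW = 100 W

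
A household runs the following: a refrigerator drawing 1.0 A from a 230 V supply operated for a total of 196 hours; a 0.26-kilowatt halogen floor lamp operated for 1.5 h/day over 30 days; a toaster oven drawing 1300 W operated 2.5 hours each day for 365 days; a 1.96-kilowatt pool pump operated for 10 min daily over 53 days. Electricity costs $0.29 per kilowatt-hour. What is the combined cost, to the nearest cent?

refrigerator: Power = 1.0 A × 230 V = 230 W = 0.23 kW
refrigerator: 0.23 kW × 196 h = 45.08 kWh
halogen floor lamp: Runtime = 1.5 h/day × 30 days = 45 h
halogen floor lamp: 0.26 kW × 45 h = 11.7 kWh
toaster oven: Runtime = 2.5 h/day × 365 days = 912.5 h
toaster oven: 1.3 kW × 912.5 h = 1186.25 kWh
pool pump: Runtime = 10 min × 53 = 530 min = 8.833333… h
pool pump: 1.96 kW × 8.833333… h = 17.313333… kWh
Total energy = 1260.343333… kWh
Cost = 1260.343333… × $0.29 = $365.50

$365.50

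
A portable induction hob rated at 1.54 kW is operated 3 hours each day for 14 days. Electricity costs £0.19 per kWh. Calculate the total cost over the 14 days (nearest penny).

Runtime = 3 h/day × 14 days = 42 h
Energy = 1.54 kW × 42 h = 64.68 kWh
Cost = 64.68 kWh × £0.19/kWh = £12.29

£12.29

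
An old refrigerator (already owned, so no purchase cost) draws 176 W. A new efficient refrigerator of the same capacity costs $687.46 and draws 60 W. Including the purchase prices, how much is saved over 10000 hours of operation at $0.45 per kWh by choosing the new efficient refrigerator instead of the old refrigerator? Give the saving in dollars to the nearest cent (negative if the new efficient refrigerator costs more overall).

-$165.46

old refrigerator: $0.00 + (176/1000) kW × 10000 h × $0.45 = $0.00 + $792 = $792
new efficient refrigerator: $687.46 + (60/1000) kW × 10000 h × $0.45 = $687.46 + $270 = $957.46
Saving = $792 − $957.46 = −$165.46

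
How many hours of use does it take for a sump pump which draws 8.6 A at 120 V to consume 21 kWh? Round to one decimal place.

20.3 h

Power = 8.6 A × 120 V = 1032 W = 1.032 kW
Hours = 21 kWh ÷ 1.032 kW = 20.3 h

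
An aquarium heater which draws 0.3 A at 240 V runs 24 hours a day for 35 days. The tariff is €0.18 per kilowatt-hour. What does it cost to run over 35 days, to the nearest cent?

€10.89

Power = 0.3 A × 240 V = 72 W = 0.072 kW
Runtime = 24 h × 35 = 840 h
Energy = 0.072 kW × 840 h = 60.48 kWh
Cost = 60.48 kWh × €0.18/kWh = €10.89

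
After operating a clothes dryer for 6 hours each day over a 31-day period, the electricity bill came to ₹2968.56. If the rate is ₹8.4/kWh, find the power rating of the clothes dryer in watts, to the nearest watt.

1900 W

Energy = ₹2968.56 ÷ ₹8.4/kWh = 353.4 kWh
Runtime = 6 h/day × 31 days = 186 h
Power = 353.4 kWh ÷ 186 h = 1.9 kW = 1900 W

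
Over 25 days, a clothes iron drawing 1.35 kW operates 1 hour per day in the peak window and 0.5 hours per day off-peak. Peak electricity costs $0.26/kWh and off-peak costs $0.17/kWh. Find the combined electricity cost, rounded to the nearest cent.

Peak energy = 1.35 kW × 1 h × 25 = 33.75 kWh
Off-peak energy = 1.35 kW × 0.5 h × 25 = 16.875 kWh
Cost = 33.75 × $0.26 + 16.875 × $0.17 = $8.775 + $2.86875 = $11.64

$11.64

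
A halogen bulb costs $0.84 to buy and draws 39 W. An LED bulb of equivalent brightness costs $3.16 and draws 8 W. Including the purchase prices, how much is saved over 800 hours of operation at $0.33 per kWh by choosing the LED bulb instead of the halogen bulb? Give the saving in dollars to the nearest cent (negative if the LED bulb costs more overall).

$5.86

halogen bulb: $0.84 + (39/1000) kW × 800 h × $0.33 = $0.84 + $10.296 = $11.136
LED bulb: $3.16 + (8/1000) kW × 800 h × $0.33 = $3.16 + $2.112 = $5.272
Saving = $11.136 − $5.272 = $5.864 → $5.86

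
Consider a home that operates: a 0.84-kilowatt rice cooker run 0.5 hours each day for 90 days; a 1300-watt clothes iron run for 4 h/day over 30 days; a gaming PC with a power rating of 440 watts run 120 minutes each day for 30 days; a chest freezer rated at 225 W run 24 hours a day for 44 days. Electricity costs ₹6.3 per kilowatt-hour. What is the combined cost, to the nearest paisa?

rice cooker: Runtime = 0.5 h/day × 90 days = 45 h
rice cooker: 0.84 kW × 45 h = 37.8 kWh
clothes iron: Runtime = 4 h/day × 30 days = 120 h
clothes iron: 1.3 kW × 120 h = 156 kWh
gaming PC: Runtime = 120 min × 30 = 3600 min = 60 h
gaming PC: 0.44 kW × 60 h = 26.4 kWh
chest freezer: Runtime = 24 h × 44 = 1056 h
chest freezer: 0.225 kW × 1056 h = 237.6 kWh
Total energy = 457.8 kWh
Cost = 457.8 × ₹6.3 = ₹2884.14

₹2884.14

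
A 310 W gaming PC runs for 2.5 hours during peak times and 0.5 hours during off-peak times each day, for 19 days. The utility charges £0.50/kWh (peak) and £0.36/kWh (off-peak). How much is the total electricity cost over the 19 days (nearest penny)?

£8.42

Peak energy = 0.31 kW × 2.5 h × 19 = 14.725 kWh
Off-peak energy = 0.31 kW × 0.5 h × 19 = 2.945 kWh
Cost = 14.725 × £0.50 + 2.945 × £0.36 = £7.3625 + £1.0602 = £8.42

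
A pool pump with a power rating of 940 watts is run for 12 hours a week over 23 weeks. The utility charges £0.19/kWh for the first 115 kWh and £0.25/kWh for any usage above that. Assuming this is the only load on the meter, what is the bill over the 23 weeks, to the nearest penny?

£57.96

Runtime = 12 h/week × 23 weeks = 276 h
Energy = 0.94 kW × 276 h = 259.44 kWh
Tier 1 (0–115 kWh): 115 × £0.19 = £21.85
Above 115 kWh: 144.44 × £0.25 = £36.11
Bill = £57.96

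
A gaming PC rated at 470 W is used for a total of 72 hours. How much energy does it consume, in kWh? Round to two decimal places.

Energy = 0.47 kW × 72 h = 33.84 kWh

33.84 kWh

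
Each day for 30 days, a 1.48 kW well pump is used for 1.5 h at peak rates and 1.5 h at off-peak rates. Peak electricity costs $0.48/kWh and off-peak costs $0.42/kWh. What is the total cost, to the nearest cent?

Peak energy = 1.48 kW × 1.5 h × 30 = 66.6 kWh
Off-peak energy = 1.48 kW × 1.5 h × 30 = 66.6 kWh
Cost = 66.6 × $0.48 + 66.6 × $0.42 = $31.968 + $27.972 = $59.94

$59.94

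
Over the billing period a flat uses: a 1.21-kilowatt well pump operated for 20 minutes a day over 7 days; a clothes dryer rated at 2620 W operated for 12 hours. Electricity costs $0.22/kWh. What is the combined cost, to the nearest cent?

$7.54

well pump: Runtime = 20 min × 7 = 140 min = 2.333333… h
well pump: 1.21 kW × 2.333333… h = 2.823333… kWh
clothes dryer: 2.62 kW × 12 h = 31.44 kWh
Total energy = 34.263333… kWh
Cost = 34.263333… × $0.22 = $7.54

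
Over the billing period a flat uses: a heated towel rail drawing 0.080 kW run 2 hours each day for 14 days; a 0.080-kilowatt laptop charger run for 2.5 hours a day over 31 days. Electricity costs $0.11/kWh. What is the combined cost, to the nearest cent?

heated towel rail: Runtime = 2 h/day × 14 days = 28 h
heated towel rail: 0.08 kW × 28 h = 2.24 kWh
laptop charger: Runtime = 2.5 h/day × 31 days = 77.5 h
laptop charger: 0.08 kW × 77.5 h = 6.2 kWh
Total energy = 8.44 kWh
Cost = 8.44 × $0.11 = $0.93

$0.93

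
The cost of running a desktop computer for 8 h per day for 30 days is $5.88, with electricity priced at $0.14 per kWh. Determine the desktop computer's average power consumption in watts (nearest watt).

175 W

Energy = $5.88 ÷ $0.14/kWh = 42 kWh
Runtime = 8 h/day × 30 days = 240 h
Power = 42 kWh ÷ 240 h = 0.175 kW = 175 W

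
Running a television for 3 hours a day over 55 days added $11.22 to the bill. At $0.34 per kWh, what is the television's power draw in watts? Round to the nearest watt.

200 W

Energy = $11.22 ÷ $0.34/kWh = 33 kWh
Runtime = 3 h/day × 55 days = 165 h
Power = 33 kWh ÷ 165 h = 0.2 kW = 200 W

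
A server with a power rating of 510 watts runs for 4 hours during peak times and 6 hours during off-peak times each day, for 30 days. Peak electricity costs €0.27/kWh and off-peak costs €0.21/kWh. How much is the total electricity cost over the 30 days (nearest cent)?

€35.80

Peak energy = 0.51 kW × 4 h × 30 = 61.2 kWh
Off-peak energy = 0.51 kW × 6 h × 30 = 91.8 kWh
Cost = 61.2 × €0.27 + 91.8 × €0.21 = €16.524 + €19.278 = €35.80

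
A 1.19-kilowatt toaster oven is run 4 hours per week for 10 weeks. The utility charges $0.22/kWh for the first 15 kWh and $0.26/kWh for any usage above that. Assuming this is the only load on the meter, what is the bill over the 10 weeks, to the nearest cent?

Runtime = 4 h/week × 10 weeks = 40 h
Energy = 1.19 kW × 40 h = 47.6 kWh
Tier 1 (0–15 kWh): 15 × $0.22 = $3.3
Above 15 kWh: 32.6 × $0.26 = $8.476
Bill = $11.78

$11.78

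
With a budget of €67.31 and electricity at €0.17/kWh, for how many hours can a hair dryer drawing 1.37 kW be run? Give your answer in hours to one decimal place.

Energy available = €67.31 ÷ €0.17/kWh = 395.9412 kWh
Hours = 395.9412 kWh ÷ 1.37 kW = 289.0 h

289.0 h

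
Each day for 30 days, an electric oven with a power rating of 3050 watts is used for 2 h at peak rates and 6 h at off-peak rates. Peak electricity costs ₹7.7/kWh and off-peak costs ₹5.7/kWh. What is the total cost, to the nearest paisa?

₹4538.40

Peak energy = 3.05 kW × 2 h × 30 = 183 kWh
Off-peak energy = 3.05 kW × 6 h × 30 = 549 kWh
Cost = 183 × ₹7.7 + 549 × ₹5.7 = ₹1409.1 + ₹3129.3 = ₹4538.40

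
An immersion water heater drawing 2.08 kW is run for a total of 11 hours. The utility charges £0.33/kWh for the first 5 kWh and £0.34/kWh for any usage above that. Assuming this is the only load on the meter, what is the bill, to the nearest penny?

£7.73

Energy = 2.08 kW × 11 h = 22.88 kWh
Tier 1 (0–5 kWh): 5 × £0.33 = £1.65
Above 5 kWh: 17.88 × £0.34 = £6.0792
Bill = £7.73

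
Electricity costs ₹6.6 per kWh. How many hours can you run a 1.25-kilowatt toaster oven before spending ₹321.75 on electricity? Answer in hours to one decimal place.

Energy available = ₹321.75 ÷ ₹6.6/kWh = 48.75 kWh
Hours = 48.75 kWh ÷ 1.25 kW = 39.0 h

39.0 h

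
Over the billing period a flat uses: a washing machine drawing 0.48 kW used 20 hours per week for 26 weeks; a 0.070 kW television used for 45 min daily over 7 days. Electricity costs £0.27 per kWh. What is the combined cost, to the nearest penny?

£67.49

washing machine: Runtime = 20 h/week × 26 weeks = 520 h
washing machine: 0.48 kW × 520 h = 249.6 kWh
television: Runtime = 45 min × 7 = 315 min = 5.25 h
television: 0.07 kW × 5.25 h = 0.3675 kWh
Total energy = 249.9675 kWh
Cost = 249.9675 × £0.27 = £67.49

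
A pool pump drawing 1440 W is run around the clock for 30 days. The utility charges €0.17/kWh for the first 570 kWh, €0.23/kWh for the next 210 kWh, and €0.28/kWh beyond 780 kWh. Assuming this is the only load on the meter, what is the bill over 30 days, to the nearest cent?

Runtime = 24 h × 30 = 720 h
Energy = 1.44 kW × 720 h = 1036.8 kWh
Tier 1 (0–570 kWh): 570 × €0.17 = €96.9
Tier 2 (570–780 kWh): 210 × €0.23 = €48.3
Above 780 kWh: 256.8 × €0.28 = €71.904
Bill = €217.10

€217.10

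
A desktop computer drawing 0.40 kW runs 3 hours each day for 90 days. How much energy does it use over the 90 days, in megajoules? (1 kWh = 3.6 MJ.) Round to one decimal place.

388.8 MJ

Runtime = 3 h/day × 90 days = 270 h
Energy = 0.4 kW × 270 h = 108 kWh
= 108 × 3.6 MJ = 388.8 MJ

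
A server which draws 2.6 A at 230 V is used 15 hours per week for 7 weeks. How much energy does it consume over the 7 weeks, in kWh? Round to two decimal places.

Power = 2.6 A × 230 V = 598 W = 0.598 kW
Runtime = 15 h/week × 7 weeks = 105 h
Energy = 0.598 kW × 105 h = 62.79 kWh

62.79 kWh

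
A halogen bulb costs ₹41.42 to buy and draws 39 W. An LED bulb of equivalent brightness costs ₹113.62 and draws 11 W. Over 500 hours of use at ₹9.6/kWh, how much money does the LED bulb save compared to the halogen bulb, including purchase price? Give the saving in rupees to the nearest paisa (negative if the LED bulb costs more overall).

₹62.20

halogen bulb: ₹41.42 + (39/1000) kW × 500 h × ₹9.6 = ₹41.42 + ₹187.2 = ₹228.62
LED bulb: ₹113.62 + (11/1000) kW × 500 h × ₹9.6 = ₹113.62 + ₹52.8 = ₹166.42
Saving = ₹228.62 − ₹166.42 = ₹62.2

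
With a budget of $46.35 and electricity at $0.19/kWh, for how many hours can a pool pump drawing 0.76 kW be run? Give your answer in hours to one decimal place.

Energy available = $46.35 ÷ $0.19/kWh = 243.9474 kWh
Hours = 243.9474 kWh ÷ 0.76 kW = 321.0 h

321.0 h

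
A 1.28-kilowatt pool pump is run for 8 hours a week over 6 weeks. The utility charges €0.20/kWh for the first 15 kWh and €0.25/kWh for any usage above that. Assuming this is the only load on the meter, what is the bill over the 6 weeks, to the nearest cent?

Runtime = 8 h/week × 6 weeks = 48 h
Energy = 1.28 kW × 48 h = 61.44 kWh
Tier 1 (0–15 kWh): 15 × €0.20 = €3
Above 15 kWh: 46.44 × €0.25 = €11.61
Bill = €14.61

€14.61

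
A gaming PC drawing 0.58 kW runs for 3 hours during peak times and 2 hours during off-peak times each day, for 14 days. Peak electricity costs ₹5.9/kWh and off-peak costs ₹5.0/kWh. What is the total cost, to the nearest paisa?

Peak energy = 0.58 kW × 3 h × 14 = 24.36 kWh
Off-peak energy = 0.58 kW × 2 h × 14 = 16.24 kWh
Cost = 24.36 × ₹5.9 + 16.24 × ₹5.0 = ₹143.724 + ₹81.2 = ₹224.92

₹224.92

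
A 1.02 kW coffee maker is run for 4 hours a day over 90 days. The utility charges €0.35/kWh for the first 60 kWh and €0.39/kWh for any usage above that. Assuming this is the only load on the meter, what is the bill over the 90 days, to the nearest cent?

Runtime = 4 h/day × 90 days = 360 h
Energy = 1.02 kW × 360 h = 367.2 kWh
Tier 1 (0–60 kWh): 60 × €0.35 = €21
Above 60 kWh: 307.2 × €0.39 = €119.808
Bill = €140.81

€140.81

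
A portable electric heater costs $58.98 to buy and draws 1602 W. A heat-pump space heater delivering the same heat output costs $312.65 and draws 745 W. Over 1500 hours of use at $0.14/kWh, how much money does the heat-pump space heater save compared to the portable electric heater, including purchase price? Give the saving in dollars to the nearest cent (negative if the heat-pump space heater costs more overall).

-$73.70

portable electric heater: $58.98 + (1602/1000) kW × 1500 h × $0.14 = $58.98 + $336.42 = $395.4
heat-pump space heater: $312.65 + (745/1000) kW × 1500 h × $0.14 = $312.65 + $156.45 = $469.1
Saving = $395.4 − $469.1 = −$73.7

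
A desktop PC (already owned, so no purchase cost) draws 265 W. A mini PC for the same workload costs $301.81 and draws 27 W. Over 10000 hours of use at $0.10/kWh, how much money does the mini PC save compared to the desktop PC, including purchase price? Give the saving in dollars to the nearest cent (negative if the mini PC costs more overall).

-$63.81

desktop PC: $0.00 + (265/1000) kW × 10000 h × $0.10 = $0.00 + $265 = $265
mini PC: $301.81 + (27/1000) kW × 10000 h × $0.10 = $301.81 + $27 = $328.81
Saving = $265 − $328.81 = −$63.81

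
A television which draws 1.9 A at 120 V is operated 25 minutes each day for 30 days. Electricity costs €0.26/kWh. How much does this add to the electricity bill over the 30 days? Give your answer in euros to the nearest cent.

Power = 1.9 A × 120 V = 228 W = 0.228 kW
Runtime = 25 min × 30 = 750 min = 12.5 h
Energy = 0.228 kW × 12.5 h = 2.85 kWh
Cost = 2.85 kWh × €0.26/kWh = €0.74

€0.74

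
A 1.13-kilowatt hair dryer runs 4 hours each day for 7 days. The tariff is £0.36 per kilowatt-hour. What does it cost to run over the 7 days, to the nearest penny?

Runtime = 4 h/day × 7 days = 28 h
Energy = 1.13 kW × 28 h = 31.64 kWh
Cost = 31.64 kWh × £0.36/kWh = £11.39

£11.39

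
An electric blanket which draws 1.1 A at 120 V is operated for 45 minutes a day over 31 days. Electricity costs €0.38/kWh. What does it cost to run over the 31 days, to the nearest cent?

€1.17

Power = 1.1 A × 120 V = 132 W = 0.132 kW
Runtime = 45 min × 31 = 1395 min = 23.25 h
Energy = 0.132 kW × 23.25 h = 3.069 kWh
Cost = 3.069 kWh × €0.38/kWh = €1.17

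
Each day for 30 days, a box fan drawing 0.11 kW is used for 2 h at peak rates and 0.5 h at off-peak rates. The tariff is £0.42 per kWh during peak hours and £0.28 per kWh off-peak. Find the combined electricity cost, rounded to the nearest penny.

£3.23

Peak energy = 0.11 kW × 2 h × 30 = 6.6 kWh
Off-peak energy = 0.11 kW × 0.5 h × 30 = 1.65 kWh
Cost = 6.6 × £0.42 + 1.65 × £0.28 = £2.772 + £0.462 = £3.23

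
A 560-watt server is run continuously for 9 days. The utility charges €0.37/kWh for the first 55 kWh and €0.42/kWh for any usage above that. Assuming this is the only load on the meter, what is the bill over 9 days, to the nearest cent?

Runtime = 24 h × 9 = 216 h
Energy = 0.56 kW × 216 h = 120.96 kWh
Tier 1 (0–55 kWh): 55 × €0.37 = €20.35
Above 55 kWh: 65.96 × €0.42 = €27.7032
Bill = €48.05

€48.05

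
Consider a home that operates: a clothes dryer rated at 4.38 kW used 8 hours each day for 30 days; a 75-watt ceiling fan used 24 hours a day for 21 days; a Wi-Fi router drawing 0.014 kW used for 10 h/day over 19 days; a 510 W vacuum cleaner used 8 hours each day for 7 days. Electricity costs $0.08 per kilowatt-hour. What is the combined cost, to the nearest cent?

clothes dryer: Runtime = 8 h/day × 30 days = 240 h
clothes dryer: 4.38 kW × 240 h = 1051.2 kWh
ceiling fan: Runtime = 24 h × 21 = 504 h
ceiling fan: 0.075 kW × 504 h = 37.8 kWh
Wi-Fi router: Runtime = 10 h/day × 19 days = 190 h
Wi-Fi router: 0.014 kW × 190 h = 2.66 kWh
vacuum cleaner: Runtime = 8 h/day × 7 days = 56 h
vacuum cleaner: 0.51 kW × 56 h = 28.56 kWh
Total energy = 1120.22 kWh
Cost = 1120.22 × $0.08 = $89.62

$89.62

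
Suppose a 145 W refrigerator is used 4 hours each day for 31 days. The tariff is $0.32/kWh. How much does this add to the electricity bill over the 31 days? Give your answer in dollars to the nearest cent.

Runtime = 4 h/day × 31 days = 124 h
Energy = 0.145 kW × 124 h = 17.98 kWh
Cost = 17.98 kWh × $0.32/kWh = $5.75

$5.75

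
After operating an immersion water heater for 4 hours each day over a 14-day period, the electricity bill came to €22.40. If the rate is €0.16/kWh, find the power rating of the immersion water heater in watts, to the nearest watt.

Energy = €22.40 ÷ €0.16/kWh = 140 kWh
Runtime = 4 h/day × 14 days = 56 h
Power = 140 kWh ÷ 56 h = 2.5 kW = 2500 W

2500 W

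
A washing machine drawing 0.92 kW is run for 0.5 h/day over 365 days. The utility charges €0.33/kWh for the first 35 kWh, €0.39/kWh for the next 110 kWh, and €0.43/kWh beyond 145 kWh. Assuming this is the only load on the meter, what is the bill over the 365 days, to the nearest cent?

Runtime = 0.5 h/day × 365 days = 182.5 h
Energy = 0.92 kW × 182.5 h = 167.9 kWh
Tier 1 (0–35 kWh): 35 × €0.33 = €11.55
Tier 2 (35–145 kWh): 110 × €0.39 = €42.9
Above 145 kWh: 22.9 × €0.43 = €9.847
Bill = €64.30

€64.30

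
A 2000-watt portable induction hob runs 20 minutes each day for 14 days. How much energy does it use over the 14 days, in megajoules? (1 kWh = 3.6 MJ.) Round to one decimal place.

Runtime = 20 min × 14 = 280 min = 4.666666… h
Energy = 2 kW × 4.666666… h = 9.333333… kWh
= 9.333333… × 3.6 MJ = 33.6 MJ

33.6 MJ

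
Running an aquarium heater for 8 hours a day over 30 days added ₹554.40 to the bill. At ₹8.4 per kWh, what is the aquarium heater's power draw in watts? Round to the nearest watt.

Energy = ₹554.40 ÷ ₹8.4/kWh = 66 kWh
Runtime = 8 h/day × 30 days = 240 h
Power = 66 kWh ÷ 240 h = 0.275 kW = 275 W

275 W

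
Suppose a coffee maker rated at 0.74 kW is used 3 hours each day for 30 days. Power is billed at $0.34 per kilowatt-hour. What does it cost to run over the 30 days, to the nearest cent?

Runtime = 3 h/day × 30 days = 90 h
Energy = 0.74 kW × 90 h = 66.6 kWh
Cost = 66.6 kWh × $0.34/kWh = $22.64

$22.64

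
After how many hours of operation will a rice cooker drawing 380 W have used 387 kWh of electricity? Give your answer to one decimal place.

Hours = 387 kWh ÷ 0.38 kW = 1018.4 h

1018.4 h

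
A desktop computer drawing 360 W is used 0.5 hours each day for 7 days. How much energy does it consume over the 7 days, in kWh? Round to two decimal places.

Runtime = 0.5 h/day × 7 days = 3.5 h
Energy = 0.36 kW × 3.5 h = 1.26 kWh

1.26 kWh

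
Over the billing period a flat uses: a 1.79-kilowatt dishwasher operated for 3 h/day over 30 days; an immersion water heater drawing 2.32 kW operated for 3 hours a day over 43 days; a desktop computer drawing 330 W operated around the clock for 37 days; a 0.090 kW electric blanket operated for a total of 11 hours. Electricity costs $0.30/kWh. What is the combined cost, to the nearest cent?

$226.32

dishwasher: Runtime = 3 h/day × 30 days = 90 h
dishwasher: 1.79 kW × 90 h = 161.1 kWh
immersion water heater: Runtime = 3 h/day × 43 days = 129 h
immersion water heater: 2.32 kW × 129 h = 299.28 kWh
desktop computer: Runtime = 24 h × 37 = 888 h
desktop computer: 0.33 kW × 888 h = 293.04 kWh
electric blanket: 0.09 kW × 11 h = 0.99 kWh
Total energy = 754.41 kWh
Cost = 754.41 × $0.30 = $226.32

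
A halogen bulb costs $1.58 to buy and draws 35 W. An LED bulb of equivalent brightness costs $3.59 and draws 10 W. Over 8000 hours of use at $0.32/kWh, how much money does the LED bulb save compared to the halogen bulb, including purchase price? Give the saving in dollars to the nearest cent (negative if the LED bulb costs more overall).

$61.99

halogen bulb: $1.58 + (35/1000) kW × 8000 h × $0.32 = $1.58 + $89.6 = $91.18
LED bulb: $3.59 + (10/1000) kW × 8000 h × $0.32 = $3.59 + $25.6 = $29.19
Saving = $91.18 − $29.19 = $61.99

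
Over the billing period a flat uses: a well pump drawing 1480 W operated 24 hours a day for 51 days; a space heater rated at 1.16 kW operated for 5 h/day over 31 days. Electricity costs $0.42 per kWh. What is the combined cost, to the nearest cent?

$836.35

well pump: Runtime = 24 h × 51 = 1224 h
well pump: 1.48 kW × 1224 h = 1811.52 kWh
space heater: Runtime = 5 h/day × 31 days = 155 h
space heater: 1.16 kW × 155 h = 179.8 kWh
Total energy = 1991.32 kWh
Cost = 1991.32 × $0.42 = $836.35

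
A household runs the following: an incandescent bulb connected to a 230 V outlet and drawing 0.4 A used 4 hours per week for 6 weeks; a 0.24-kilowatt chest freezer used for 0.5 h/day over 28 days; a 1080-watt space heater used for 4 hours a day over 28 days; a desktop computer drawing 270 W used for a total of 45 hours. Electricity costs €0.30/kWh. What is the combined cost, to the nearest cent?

€41.60

incandescent bulb: Power = 0.4 A × 230 V = 92 W = 0.092 kW
incandescent bulb: Runtime = 4 h/week × 6 weeks = 24 h
incandescent bulb: 0.092 kW × 24 h = 2.208 kWh
chest freezer: Runtime = 0.5 h/day × 28 days = 14 h
chest freezer: 0.24 kW × 14 h = 3.36 kWh
space heater: Runtime = 4 h/day × 28 days = 112 h
space heater: 1.08 kW × 112 h = 120.96 kWh
desktop computer: 0.27 kW × 45 h = 12.15 kWh
Total energy = 138.678 kWh
Cost = 138.678 × €0.30 = €41.60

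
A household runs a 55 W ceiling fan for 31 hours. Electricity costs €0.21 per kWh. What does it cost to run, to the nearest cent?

€0.36

Energy = 0.055 kW × 31 h = 1.705 kWh
Cost = 1.705 kWh × €0.21/kWh = €0.36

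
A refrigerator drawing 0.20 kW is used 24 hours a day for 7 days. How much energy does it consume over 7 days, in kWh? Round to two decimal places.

33.60 kWh

Runtime = 24 h × 7 = 168 h
Energy = 0.2 kW × 168 h = 33.6 kWh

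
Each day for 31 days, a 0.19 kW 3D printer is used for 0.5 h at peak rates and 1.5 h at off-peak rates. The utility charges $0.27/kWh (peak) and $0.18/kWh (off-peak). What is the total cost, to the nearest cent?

Peak energy = 0.19 kW × 0.5 h × 31 = 2.945 kWh
Off-peak energy = 0.19 kW × 1.5 h × 31 = 8.835 kWh
Cost = 2.945 × $0.27 + 8.835 × $0.18 = $0.79515 + $1.5903 = $2.39

$2.39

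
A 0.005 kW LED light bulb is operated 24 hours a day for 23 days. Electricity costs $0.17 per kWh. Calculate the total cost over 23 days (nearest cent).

$0.47

Runtime = 24 h × 23 = 552 h
Energy = 0.005 kW × 552 h = 2.76 kWh
Cost = 2.76 kWh × $0.17/kWh = $0.47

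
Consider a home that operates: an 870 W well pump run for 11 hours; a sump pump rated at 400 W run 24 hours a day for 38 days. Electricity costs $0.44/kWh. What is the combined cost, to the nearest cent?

$164.72

well pump: 0.87 kW × 11 h = 9.57 kWh
sump pump: Runtime = 24 h × 38 = 912 h
sump pump: 0.4 kW × 912 h = 364.8 kWh
Total energy = 374.37 kWh
Cost = 374.37 × $0.44 = $164.72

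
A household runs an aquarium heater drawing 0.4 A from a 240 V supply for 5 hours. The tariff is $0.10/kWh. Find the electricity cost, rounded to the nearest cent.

Power = 0.4 A × 240 V = 96 W = 0.096 kW
Energy = 0.096 kW × 5 h = 0.48 kWh
Cost = 0.48 kWh × $0.10/kWh = $0.05

$0.05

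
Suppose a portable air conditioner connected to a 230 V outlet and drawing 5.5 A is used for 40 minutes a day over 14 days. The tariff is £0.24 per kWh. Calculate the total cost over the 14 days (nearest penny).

Power = 5.5 A × 230 V = 1265 W = 1.265 kW
Runtime = 40 min × 14 = 560 min = 9.333333… h
Energy = 1.265 kW × 9.333333… h = 11.806666… kWh
Cost = 11.806666… kWh × £0.24/kWh = £2.83

£2.83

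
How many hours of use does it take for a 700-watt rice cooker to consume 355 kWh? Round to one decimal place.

Hours = 355 kWh ÷ 0.7 kW = 507.1 h

507.1 h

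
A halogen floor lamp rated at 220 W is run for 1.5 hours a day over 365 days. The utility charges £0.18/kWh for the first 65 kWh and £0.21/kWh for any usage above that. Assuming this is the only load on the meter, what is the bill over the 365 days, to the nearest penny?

Runtime = 1.5 h/day × 365 days = 547.5 h
Energy = 0.22 kW × 547.5 h = 120.45 kWh
Tier 1 (0–65 kWh): 65 × £0.18 = £11.7
Above 65 kWh: 55.45 × £0.21 = £11.6445
Bill = £23.34

£23.34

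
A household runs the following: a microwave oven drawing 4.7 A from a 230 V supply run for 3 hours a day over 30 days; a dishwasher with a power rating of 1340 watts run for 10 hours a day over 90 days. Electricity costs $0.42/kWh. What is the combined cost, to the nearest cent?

microwave oven: Power = 4.7 A × 230 V = 1081 W = 1.081 kW
microwave oven: Runtime = 3 h/day × 30 days = 90 h
microwave oven: 1.081 kW × 90 h = 97.29 kWh
dishwasher: Runtime = 10 h/day × 90 days = 900 h
dishwasher: 1.34 kW × 900 h = 1206 kWh
Total energy = 1303.29 kWh
Cost = 1303.29 × $0.42 = $547.38

$547.38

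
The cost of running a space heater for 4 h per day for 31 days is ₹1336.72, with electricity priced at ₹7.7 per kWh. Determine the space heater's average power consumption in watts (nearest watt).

1400 W

Energy = ₹1336.72 ÷ ₹7.7/kWh = 173.6 kWh
Runtime = 4 h/day × 31 days = 124 h
Power = 173.6 kWh ÷ 124 h = 1.4 kW = 1400 W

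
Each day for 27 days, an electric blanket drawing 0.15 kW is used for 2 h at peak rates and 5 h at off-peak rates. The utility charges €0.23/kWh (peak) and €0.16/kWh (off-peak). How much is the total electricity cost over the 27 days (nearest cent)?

€5.10

Peak energy = 0.15 kW × 2 h × 27 = 8.1 kWh
Off-peak energy = 0.15 kW × 5 h × 27 = 20.25 kWh
Cost = 8.1 × €0.23 + 20.25 × €0.16 = €1.863 + €3.24 = €5.10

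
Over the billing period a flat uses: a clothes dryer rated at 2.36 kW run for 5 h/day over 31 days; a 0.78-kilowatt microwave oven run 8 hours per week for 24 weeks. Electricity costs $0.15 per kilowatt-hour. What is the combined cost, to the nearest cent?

$77.33

clothes dryer: Runtime = 5 h/day × 31 days = 155 h
clothes dryer: 2.36 kW × 155 h = 365.8 kWh
microwave oven: Runtime = 8 h/week × 24 weeks = 192 h
microwave oven: 0.78 kW × 192 h = 149.76 kWh
Total energy = 515.56 kWh
Cost = 515.56 × $0.15 = $77.33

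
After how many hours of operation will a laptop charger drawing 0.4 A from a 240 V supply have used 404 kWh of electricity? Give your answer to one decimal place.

Power = 0.4 A × 240 V = 96 W = 0.096 kW
Hours = 404 kWh ÷ 0.096 kW = 4208.3 h

4208.3 h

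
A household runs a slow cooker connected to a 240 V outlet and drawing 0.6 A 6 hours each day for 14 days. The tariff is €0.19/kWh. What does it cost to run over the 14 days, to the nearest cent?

€2.30

Power = 0.6 A × 240 V = 144 W = 0.144 kW
Runtime = 6 h/day × 14 days = 84 h
Energy = 0.144 kW × 84 h = 12.096 kWh
Cost = 12.096 kWh × €0.19/kWh = €2.30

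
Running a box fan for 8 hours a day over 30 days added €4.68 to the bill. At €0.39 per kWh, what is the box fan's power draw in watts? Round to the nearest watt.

Energy = €4.68 ÷ €0.39/kWh = 12 kWh
Runtime = 8 h/day × 30 days = 240 h
Power = 12 kWh ÷ 240 h = 0.05 kW = 50 W

50 W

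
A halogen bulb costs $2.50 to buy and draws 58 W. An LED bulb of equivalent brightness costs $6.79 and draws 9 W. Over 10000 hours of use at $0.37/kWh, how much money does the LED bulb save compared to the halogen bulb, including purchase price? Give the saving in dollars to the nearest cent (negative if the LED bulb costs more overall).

halogen bulb: $2.50 + (58/1000) kW × 10000 h × $0.37 = $2.50 + $214.6 = $217.1
LED bulb: $6.79 + (9/1000) kW × 10000 h × $0.37 = $6.79 + $33.3 = $40.09
Saving = $217.1 − $40.09 = $177.01

$177.01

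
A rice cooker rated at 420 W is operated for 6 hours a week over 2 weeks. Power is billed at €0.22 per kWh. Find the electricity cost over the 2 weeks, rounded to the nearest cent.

Runtime = 6 h/week × 2 weeks = 12 h
Energy = 0.42 kW × 12 h = 5.04 kWh
Cost = 5.04 kWh × €0.22/kWh = €1.11

€1.11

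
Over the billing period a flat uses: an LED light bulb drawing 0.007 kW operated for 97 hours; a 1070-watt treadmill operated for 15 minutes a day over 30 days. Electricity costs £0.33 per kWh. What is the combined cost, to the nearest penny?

£2.87

LED light bulb: 0.007 kW × 97 h = 0.679 kWh
treadmill: Runtime = 15 min × 30 = 450 min = 7.5 h
treadmill: 1.07 kW × 7.5 h = 8.025 kWh
Total energy = 8.704 kWh
Cost = 8.704 × £0.33 = £2.87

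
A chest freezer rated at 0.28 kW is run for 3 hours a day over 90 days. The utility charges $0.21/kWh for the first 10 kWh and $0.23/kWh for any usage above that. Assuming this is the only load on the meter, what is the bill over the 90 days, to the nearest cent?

Runtime = 3 h/day × 90 days = 270 h
Energy = 0.28 kW × 270 h = 75.6 kWh
Tier 1 (0–10 kWh): 10 × $0.21 = $2.1
Above 10 kWh: 65.6 × $0.23 = $15.088
Bill = $17.19

$17.19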